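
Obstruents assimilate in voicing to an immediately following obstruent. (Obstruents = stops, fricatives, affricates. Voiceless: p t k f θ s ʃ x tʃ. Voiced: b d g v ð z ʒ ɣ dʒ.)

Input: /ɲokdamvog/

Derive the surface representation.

[ɲogdamvog]

/k/ before /d/ (voiced) → [g]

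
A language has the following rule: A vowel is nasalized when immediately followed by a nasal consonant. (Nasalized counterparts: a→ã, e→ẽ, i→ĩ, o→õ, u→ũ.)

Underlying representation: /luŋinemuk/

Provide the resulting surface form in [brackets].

/u/ before nasal /ŋ/ → [ũ]
/i/ before nasal /n/ → [ĩ]
/e/ before nasal /m/ → [ẽ]

[lũŋĩnẽmuk]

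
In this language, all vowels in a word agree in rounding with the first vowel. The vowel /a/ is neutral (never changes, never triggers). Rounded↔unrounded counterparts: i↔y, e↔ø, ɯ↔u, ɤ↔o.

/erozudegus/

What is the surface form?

[erɤzɯdegɯs]

/o/ harmonizes with /e/ ([-round]) → [ɤ]
/u/ harmonizes with /e/ ([-round]) → [ɯ]
/u/ harmonizes with /e/ ([-round]) → [ɯ]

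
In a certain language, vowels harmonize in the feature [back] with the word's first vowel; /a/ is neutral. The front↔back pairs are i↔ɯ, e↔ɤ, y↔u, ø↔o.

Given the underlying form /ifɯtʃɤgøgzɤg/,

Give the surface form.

[ifitʃegøgzeg]

/ɯ/ harmonizes with /i/ ([-back]) → [i]
/ɤ/ harmonizes with /i/ ([-back]) → [e]
/ɤ/ harmonizes with /i/ ([-back]) → [e]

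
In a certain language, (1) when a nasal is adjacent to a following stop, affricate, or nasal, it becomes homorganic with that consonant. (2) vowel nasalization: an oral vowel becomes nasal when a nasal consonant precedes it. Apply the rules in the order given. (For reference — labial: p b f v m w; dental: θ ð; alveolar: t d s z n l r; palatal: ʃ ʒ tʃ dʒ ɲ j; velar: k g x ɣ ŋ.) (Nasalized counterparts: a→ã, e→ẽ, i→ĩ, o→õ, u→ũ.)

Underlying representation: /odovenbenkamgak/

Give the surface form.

Rule 1: /n/ before /b/ (labial) → [m]
Rule 1: /n/ before /k/ (velar) → [ŋ]
Rule 1: /m/ before /g/ (velar) → [ŋ]
After rule 1: odovembeŋkaŋgak
Rule 2: no segment meets the rule's conditions; no change.

[odovembeŋkaŋgak]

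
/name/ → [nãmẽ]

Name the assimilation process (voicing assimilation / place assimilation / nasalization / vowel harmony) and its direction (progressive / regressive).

nasalization, progressive

/a/→[ã] /e/→[ẽ].
Each target copies a feature from the preceding segment, so the direction is progressive.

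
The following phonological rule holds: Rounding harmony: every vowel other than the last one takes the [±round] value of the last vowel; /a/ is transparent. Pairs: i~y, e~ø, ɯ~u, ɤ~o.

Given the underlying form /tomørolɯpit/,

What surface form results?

/o/ harmonizes with /i/ ([-round]) → [ɤ]
/ø/ harmonizes with /i/ ([-round]) → [e]
/o/ harmonizes with /i/ ([-round]) → [ɤ]

[tɤmerɤlɯpit]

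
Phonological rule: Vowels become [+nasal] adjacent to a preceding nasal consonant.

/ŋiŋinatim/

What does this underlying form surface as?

[ŋĩŋĩnãtim]

/i/ after nasal /ŋ/ → [ĩ]
/i/ after nasal /ŋ/ → [ĩ]
/a/ after nasal /n/ → [ã]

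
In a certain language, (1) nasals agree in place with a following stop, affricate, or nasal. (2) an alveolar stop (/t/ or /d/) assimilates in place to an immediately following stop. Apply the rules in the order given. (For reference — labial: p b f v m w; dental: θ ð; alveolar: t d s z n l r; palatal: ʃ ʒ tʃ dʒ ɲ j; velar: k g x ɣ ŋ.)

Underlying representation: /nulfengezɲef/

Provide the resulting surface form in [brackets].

Rule 1: /n/ before /g/ (velar) → [ŋ]
After rule 1: nulfeŋgezɲef
Rule 2: no segment meets the rule's conditions; no change.

[nulfeŋgezɲef]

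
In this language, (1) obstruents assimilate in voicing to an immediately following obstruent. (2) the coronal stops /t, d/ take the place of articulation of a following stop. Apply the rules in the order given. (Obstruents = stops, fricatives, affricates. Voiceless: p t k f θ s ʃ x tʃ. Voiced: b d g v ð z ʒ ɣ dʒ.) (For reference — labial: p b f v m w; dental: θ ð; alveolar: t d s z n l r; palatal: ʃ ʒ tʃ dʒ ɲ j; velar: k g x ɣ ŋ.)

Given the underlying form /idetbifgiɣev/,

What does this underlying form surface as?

[idebbivgiɣev]

Rule 1: /t/ before /b/ (voiced) → [d]
Rule 1: /f/ before /g/ (voiced) → [v]
After rule 1: idedbivgiɣev
Rule 2: /d/ before /b/ (labial) → [b]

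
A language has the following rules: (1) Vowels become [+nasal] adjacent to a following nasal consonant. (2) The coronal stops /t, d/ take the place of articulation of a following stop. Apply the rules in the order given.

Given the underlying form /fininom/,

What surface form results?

Rule 1: /i/ before nasal /n/ → [ĩ]
Rule 1: /i/ before nasal /n/ → [ĩ]
Rule 1: /o/ before nasal /m/ → [õ]
After rule 1: fĩnĩnõm
Rule 2: no segment meets the rule's conditions; no change.

[fĩnĩnõm]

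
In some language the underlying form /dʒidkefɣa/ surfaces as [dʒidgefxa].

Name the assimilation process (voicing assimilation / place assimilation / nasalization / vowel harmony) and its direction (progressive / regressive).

/k/→[g] /ɣ/→[x].
Each target copies a feature from the preceding segment, so the direction is progressive.

voicing assimilation, progressive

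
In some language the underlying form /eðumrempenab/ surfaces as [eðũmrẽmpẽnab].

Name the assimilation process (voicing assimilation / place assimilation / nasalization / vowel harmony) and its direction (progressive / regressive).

nasalization, regressive

/u/→[ũ] /e/→[ẽ] /e/→[ẽ].
Each target copies a feature from the following segment, so the direction is regressive.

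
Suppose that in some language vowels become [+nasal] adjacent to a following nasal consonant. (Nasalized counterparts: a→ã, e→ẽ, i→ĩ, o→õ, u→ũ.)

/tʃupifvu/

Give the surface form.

no segment meets the rule's conditions; no change.

[tʃupifvu]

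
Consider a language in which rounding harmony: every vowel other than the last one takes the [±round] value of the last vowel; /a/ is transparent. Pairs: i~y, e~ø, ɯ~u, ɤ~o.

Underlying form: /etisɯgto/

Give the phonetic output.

/e/ harmonizes with /o/ ([+round]) → [ø]
/i/ harmonizes with /o/ ([+round]) → [y]
/ɯ/ harmonizes with /o/ ([+round]) → [u]

[øtysugto]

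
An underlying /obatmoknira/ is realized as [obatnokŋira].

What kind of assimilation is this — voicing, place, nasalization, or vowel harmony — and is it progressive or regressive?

/m/→[n] /n/→[ŋ].
Each target copies a feature from the preceding segment, so the direction is progressive.

place assimilation, progressive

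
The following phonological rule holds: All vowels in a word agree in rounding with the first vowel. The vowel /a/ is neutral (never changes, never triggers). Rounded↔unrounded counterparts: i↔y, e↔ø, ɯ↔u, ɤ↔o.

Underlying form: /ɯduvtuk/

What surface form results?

/u/ harmonizes with /ɯ/ ([-round]) → [ɯ]
/u/ harmonizes with /ɯ/ ([-round]) → [ɯ]

[ɯdɯvtɯk]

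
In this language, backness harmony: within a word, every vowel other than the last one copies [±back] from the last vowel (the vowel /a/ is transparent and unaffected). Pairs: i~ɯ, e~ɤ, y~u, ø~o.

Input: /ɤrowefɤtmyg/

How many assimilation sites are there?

/ɤ/ harmonizes with /y/ ([-back]) → [e]
/o/ harmonizes with /y/ ([-back]) → [ø]
/ɤ/ harmonizes with /y/ ([-back]) → [e]
3 segments change.

3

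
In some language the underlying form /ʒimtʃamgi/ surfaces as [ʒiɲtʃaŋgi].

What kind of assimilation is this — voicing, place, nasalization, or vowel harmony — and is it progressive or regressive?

/m/→[ɲ] /m/→[ŋ].
Each target copies a feature from the following segment, so the direction is regressive.

place assimilation, regressive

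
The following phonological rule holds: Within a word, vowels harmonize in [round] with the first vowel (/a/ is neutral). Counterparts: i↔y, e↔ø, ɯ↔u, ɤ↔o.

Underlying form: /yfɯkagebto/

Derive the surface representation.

[yfukagøbto]

/ɯ/ harmonizes with /y/ ([+round]) → [u]
/e/ harmonizes with /y/ ([+round]) → [ø]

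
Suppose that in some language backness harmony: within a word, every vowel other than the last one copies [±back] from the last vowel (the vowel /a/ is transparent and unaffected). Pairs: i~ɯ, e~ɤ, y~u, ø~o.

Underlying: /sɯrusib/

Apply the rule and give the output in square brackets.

/ɯ/ harmonizes with /i/ ([-back]) → [i]
/u/ harmonizes with /i/ ([-back]) → [y]

[sirysib]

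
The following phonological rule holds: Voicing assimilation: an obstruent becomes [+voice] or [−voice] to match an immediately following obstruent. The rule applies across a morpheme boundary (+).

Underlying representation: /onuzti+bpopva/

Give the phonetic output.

/z/ before /t/ (voiceless) → [s]
/b/ before /p/ (voiceless) → [p]
/p/ before /v/ (voiced) → [b]

[onusti+ppobva]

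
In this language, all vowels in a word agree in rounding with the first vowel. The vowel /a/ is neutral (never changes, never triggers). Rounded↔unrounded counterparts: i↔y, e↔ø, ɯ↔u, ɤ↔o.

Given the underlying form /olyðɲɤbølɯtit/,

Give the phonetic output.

/ɤ/ harmonizes with /o/ ([+round]) → [o]
/ɯ/ harmonizes with /o/ ([+round]) → [u]
/i/ harmonizes with /o/ ([+round]) → [y]

[olyðɲobølutyt]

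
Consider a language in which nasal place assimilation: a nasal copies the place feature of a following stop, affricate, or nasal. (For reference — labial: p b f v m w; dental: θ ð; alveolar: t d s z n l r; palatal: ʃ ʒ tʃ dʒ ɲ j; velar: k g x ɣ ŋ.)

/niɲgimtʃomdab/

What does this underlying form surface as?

/ɲ/ before /g/ (velar) → [ŋ]
/m/ before /tʃ/ (palatal) → [ɲ]
/m/ before /d/ (alveolar) → [n]

[niŋgiɲtʃondab]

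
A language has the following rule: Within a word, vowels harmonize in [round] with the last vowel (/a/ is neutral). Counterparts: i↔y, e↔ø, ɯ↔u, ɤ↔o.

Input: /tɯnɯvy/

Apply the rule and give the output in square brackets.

/ɯ/ harmonizes with /y/ ([+round]) → [u]
/ɯ/ harmonizes with /y/ ([+round]) → [u]

[tunuvy]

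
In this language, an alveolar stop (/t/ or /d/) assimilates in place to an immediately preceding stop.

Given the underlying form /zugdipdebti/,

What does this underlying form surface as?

/d/ after /g/ (velar) → [g]
/d/ after /p/ (labial) → [b]
/t/ after /b/ (labial) → [p]

[zuggipbebpi]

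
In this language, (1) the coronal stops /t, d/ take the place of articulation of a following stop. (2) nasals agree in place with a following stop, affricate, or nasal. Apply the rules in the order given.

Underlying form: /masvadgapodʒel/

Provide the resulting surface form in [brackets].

Rule 1: /d/ before /g/ (velar) → [g]
After rule 1: masvaggapodʒel
Rule 2: no segment meets the rule's conditions; no change.

[masvaggapodʒel]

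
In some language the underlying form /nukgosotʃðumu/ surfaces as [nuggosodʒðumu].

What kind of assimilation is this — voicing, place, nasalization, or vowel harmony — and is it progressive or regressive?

/k/→[g] /tʃ/→[dʒ].
Each target copies a feature from the following segment, so the direction is regressive.

voicing assimilation, regressive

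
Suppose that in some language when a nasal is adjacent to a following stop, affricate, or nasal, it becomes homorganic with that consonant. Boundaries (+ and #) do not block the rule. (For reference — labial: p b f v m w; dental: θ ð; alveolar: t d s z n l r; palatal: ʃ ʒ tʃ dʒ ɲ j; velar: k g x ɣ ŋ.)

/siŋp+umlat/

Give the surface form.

[simp+umlat]

/ŋ/ before /p/ (labial) → [m]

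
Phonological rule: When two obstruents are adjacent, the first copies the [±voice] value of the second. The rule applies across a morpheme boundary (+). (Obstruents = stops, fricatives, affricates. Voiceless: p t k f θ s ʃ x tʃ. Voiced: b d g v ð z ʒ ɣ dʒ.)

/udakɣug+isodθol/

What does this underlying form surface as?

[udagɣug+isotθol]

/k/ before /ɣ/ (voiced) → [g]
/d/ before /θ/ (voiceless) → [t]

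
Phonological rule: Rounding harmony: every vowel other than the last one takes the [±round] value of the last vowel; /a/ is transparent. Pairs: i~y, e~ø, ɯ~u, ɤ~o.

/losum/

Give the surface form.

[losum]

no segment meets the rule's conditions; no change.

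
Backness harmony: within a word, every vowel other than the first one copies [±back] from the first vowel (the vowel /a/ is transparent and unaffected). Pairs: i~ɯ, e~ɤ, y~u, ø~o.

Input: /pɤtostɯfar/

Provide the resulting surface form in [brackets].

no segment meets the rule's conditions; no change.

[pɤtostɯfar]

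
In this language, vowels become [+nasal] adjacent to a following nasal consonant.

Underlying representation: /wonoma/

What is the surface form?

[wõnõma]

/o/ before nasal /n/ → [õ]
/o/ before nasal /m/ → [õ]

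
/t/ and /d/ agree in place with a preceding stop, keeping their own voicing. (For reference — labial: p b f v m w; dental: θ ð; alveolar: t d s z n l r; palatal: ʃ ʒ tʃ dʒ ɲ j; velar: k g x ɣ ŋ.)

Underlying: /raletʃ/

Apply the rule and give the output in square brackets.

[raletʃ]

no segment meets the rule's conditions; no change.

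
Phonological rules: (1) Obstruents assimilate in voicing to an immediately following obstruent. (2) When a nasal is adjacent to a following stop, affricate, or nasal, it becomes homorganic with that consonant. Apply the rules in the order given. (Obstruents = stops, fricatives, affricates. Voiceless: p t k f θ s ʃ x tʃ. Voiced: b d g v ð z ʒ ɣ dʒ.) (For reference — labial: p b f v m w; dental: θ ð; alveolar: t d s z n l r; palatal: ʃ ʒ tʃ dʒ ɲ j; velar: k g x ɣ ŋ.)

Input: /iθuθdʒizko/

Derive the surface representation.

[iθuðdʒisko]

Rule 1: /θ/ before /dʒ/ (voiced) → [ð]
Rule 1: /z/ before /k/ (voiceless) → [s]
After rule 1: iθuðdʒisko
Rule 2: no segment meets the rule's conditions; no change.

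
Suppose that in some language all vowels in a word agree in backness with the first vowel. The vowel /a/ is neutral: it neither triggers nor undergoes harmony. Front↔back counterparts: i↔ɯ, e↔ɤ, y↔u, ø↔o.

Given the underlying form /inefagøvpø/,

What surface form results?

no segment meets the rule's conditions; no change.

[inefagøvpø]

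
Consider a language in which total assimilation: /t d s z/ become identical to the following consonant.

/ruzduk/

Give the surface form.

[rudduk]

/z/ before /d/ → [d] (total assimilation)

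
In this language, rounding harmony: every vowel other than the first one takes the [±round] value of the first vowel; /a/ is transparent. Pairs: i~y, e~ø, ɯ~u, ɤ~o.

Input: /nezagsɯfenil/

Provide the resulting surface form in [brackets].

[nezagsɯfenil]

no segment meets the rule's conditions; no change.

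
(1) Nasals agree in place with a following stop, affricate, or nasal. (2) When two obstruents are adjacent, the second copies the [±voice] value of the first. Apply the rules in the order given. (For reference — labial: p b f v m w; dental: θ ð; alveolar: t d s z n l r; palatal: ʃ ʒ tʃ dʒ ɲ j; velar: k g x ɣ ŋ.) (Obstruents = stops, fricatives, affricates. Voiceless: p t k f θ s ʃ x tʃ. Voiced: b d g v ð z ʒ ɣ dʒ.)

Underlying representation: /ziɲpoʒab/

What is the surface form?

Rule 1: /ɲ/ before /p/ (labial) → [m]
After rule 1: zimpoʒab
Rule 2: no segment meets the rule's conditions; no change.

[zimpoʒab]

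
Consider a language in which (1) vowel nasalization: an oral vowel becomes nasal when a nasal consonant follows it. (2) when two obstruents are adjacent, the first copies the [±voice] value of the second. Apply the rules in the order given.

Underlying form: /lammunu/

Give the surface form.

Rule 1: /a/ before nasal /m/ → [ã]
Rule 1: /u/ before nasal /n/ → [ũ]
After rule 1: lãmmũnu
Rule 2: no segment meets the rule's conditions; no change.

[lãmmũnu]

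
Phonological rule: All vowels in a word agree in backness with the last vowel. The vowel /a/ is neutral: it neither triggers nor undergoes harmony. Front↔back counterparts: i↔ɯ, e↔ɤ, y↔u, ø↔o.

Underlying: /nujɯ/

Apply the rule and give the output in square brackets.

[nujɯ]

no segment meets the rule's conditions; no change.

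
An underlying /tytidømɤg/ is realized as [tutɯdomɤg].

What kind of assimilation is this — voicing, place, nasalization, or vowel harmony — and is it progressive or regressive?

vowel harmony, regressive

/y/→[u] /i/→[ɯ] /ø/→[o].
Vowels agree with the last vowel, so the harmony is regressive.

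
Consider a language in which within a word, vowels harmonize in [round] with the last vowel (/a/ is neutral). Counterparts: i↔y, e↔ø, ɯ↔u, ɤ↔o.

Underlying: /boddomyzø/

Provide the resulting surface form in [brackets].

[boddomyzø]

no segment meets the rule's conditions; no change.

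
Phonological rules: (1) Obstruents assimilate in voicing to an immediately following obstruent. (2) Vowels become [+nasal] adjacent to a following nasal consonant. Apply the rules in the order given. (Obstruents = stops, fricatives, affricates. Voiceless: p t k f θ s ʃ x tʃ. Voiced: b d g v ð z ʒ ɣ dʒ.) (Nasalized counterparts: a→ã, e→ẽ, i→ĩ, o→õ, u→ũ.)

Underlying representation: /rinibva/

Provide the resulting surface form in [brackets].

Rule 1: no segment meets the rule's conditions; no change.
After rule 1: rinibva
Rule 2: /i/ before nasal /n/ → [ĩ]

[rĩnibva]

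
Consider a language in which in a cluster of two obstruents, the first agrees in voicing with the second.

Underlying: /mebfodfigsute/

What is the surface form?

/b/ before /f/ (voiceless) → [p]
/d/ before /f/ (voiceless) → [t]
/g/ before /s/ (voiceless) → [k]

[mepfotfiksute]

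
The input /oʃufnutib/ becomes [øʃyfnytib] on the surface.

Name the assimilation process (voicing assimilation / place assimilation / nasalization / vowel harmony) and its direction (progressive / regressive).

/o/→[ø] /u/→[y] /u/→[y].
Vowels agree with the last vowel, so the harmony is regressive.

vowel harmony, regressive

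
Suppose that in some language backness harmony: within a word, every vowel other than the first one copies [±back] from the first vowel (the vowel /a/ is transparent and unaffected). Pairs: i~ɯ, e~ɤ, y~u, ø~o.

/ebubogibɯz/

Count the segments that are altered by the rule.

/u/ harmonizes with /e/ ([-back]) → [y]
/o/ harmonizes with /e/ ([-back]) → [ø]
/ɯ/ harmonizes with /e/ ([-back]) → [i]
3 segments change.

3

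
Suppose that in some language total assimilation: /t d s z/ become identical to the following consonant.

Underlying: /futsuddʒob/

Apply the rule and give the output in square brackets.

/t/ before /s/ → [s] (total assimilation)
/d/ before /dʒ/ → [dʒ] (total assimilation)

[fussudʒdʒob]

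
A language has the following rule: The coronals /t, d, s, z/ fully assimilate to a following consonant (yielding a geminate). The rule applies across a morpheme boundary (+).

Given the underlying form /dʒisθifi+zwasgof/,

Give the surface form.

/s/ before /θ/ → [θ] (total assimilation)
/z/ before /w/ → [w] (total assimilation)
/s/ before /g/ → [g] (total assimilation)

[dʒiθθifi+wwaggof]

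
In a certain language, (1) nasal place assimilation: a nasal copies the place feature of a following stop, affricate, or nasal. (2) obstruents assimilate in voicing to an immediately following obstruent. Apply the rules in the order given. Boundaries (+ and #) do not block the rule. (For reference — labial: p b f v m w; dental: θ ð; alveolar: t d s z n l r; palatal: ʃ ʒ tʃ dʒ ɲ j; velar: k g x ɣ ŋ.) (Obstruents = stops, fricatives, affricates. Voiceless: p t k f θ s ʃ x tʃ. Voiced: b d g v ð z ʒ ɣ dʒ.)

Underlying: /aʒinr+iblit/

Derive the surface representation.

Rule 1: no segment meets the rule's conditions; no change.
After rule 1: aʒinr+iblit
Rule 2: no segment meets the rule's conditions; no change.

[aʒinr+iblit]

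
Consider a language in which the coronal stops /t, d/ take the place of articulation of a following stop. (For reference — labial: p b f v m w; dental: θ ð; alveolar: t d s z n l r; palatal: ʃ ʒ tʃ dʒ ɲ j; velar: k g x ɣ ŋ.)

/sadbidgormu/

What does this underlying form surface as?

/d/ before /b/ (labial) → [b]
/d/ before /g/ (velar) → [g]

[sabbiggormu]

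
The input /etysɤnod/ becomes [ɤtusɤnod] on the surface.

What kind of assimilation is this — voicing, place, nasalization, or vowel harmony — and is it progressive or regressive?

/e/→[ɤ] /y/→[u].
Vowels agree with the last vowel, so the harmony is regressive.

vowel harmony, regressive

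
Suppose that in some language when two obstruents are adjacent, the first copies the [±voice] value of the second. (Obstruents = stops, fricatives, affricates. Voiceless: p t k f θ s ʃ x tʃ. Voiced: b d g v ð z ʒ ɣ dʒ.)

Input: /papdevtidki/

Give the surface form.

/p/ before /d/ (voiced) → [b]
/v/ before /t/ (voiceless) → [f]
/d/ before /k/ (voiceless) → [t]

[pabdeftitki]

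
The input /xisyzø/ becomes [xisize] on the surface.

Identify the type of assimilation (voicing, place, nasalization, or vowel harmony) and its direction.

/y/→[i] /ø/→[e].
Vowels agree with the first vowel, so the harmony is progressive.

vowel harmony, progressive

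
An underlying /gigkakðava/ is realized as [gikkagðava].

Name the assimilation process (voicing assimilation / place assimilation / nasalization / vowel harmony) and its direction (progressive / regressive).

voicing assimilation, regressive

/g/→[k] /k/→[g].
Each target copies a feature from the following segment, so the direction is regressive.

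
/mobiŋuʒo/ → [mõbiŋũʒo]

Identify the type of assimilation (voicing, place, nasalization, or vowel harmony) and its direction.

/o/→[õ] /u/→[ũ].
Each target copies a feature from the preceding segment, so the direction is progressive.

nasalization, progressive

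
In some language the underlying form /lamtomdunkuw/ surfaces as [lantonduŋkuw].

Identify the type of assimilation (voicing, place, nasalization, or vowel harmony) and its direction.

/m/→[n] /m/→[n] /n/→[ŋ].
Each target copies a feature from the following segment, so the direction is regressive.

place assimilation, regressive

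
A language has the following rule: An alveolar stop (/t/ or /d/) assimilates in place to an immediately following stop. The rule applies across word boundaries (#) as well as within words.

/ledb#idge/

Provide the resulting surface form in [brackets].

/d/ before /b/ (labial) → [b]
/d/ before /g/ (velar) → [g]

[lebb#igge]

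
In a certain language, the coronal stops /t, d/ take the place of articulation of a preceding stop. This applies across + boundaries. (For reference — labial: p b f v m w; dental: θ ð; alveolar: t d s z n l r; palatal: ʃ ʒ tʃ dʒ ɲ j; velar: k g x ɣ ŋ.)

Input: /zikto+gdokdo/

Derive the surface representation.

[zikko+ggokgo]

/t/ after /k/ (velar) → [k]
/d/ after /g/ (velar) → [g]
/d/ after /k/ (velar) → [g]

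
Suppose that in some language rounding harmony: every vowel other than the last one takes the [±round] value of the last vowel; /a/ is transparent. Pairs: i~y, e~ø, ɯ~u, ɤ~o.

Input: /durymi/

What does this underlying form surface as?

[dɯrimi]

/u/ harmonizes with /i/ ([-round]) → [ɯ]
/y/ harmonizes with /i/ ([-round]) → [i]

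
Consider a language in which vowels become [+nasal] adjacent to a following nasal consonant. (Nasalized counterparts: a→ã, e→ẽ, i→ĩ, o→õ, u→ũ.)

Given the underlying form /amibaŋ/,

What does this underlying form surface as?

[ãmibãŋ]

/a/ before nasal /m/ → [ã]
/a/ before nasal /ŋ/ → [ã]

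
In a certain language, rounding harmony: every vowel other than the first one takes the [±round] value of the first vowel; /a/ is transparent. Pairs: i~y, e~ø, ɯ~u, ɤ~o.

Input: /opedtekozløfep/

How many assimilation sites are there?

3

/e/ harmonizes with /o/ ([+round]) → [ø]
/e/ harmonizes with /o/ ([+round]) → [ø]
/e/ harmonizes with /o/ ([+round]) → [ø]
3 segments change.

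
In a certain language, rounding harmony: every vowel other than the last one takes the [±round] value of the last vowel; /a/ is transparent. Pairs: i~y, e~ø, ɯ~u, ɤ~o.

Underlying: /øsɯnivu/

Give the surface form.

/ɯ/ harmonizes with /u/ ([+round]) → [u]
/i/ harmonizes with /u/ ([+round]) → [y]

[øsunyvu]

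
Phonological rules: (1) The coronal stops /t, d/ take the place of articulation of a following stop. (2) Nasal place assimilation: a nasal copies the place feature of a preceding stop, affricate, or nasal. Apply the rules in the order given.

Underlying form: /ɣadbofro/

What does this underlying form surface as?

[ɣabbofro]

Rule 1: /d/ before /b/ (labial) → [b]
After rule 1: ɣabbofro
Rule 2: no segment meets the rule's conditions; no change.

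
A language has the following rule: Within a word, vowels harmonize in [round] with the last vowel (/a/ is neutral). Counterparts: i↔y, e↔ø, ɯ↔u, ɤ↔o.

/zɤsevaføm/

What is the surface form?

/ɤ/ harmonizes with /ø/ ([+round]) → [o]
/e/ harmonizes with /ø/ ([+round]) → [ø]

[zosøvaføm]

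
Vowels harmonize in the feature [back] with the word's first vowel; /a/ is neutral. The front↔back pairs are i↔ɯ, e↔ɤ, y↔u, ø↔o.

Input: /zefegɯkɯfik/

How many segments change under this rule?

/ɯ/ harmonizes with /e/ ([-back]) → [i]
/ɯ/ harmonizes with /e/ ([-back]) → [i]
2 segments change.

2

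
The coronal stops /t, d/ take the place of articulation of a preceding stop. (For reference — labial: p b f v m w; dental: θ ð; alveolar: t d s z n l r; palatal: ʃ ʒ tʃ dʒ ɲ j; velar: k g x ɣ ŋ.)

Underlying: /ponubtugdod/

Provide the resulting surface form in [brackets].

/t/ after /b/ (labial) → [p]
/d/ after /g/ (velar) → [g]

[ponubpuggod]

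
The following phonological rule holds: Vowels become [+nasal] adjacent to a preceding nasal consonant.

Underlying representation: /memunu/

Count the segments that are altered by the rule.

3

/e/ after nasal /m/ → [ẽ]
/u/ after nasal /m/ → [ũ]
/u/ after nasal /n/ → [ũ]
3 segments change.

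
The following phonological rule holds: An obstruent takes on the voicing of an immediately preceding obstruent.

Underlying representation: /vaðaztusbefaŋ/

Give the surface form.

[vaðazduspefaŋ]

/t/ after /z/ (voiced) → [d]
/b/ after /s/ (voiceless) → [p]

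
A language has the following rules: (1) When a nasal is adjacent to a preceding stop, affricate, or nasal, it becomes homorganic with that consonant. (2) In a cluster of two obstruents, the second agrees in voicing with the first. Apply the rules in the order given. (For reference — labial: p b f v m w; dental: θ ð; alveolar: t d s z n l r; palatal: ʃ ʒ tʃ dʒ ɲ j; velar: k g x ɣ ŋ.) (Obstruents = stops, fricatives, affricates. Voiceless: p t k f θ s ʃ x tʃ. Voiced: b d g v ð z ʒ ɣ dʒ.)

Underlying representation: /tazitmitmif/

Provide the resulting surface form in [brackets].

[tazitnitnif]

Rule 1: /m/ after /t/ (alveolar) → [n]
Rule 1: /m/ after /t/ (alveolar) → [n]
After rule 1: tazitnitnif
Rule 2: no segment meets the rule's conditions; no change.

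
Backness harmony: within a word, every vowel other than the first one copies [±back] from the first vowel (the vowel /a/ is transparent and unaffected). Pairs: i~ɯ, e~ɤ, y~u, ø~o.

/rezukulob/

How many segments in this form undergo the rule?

3

/u/ harmonizes with /e/ ([-back]) → [y]
/u/ harmonizes with /e/ ([-back]) → [y]
/o/ harmonizes with /e/ ([-back]) → [ø]
3 segments change.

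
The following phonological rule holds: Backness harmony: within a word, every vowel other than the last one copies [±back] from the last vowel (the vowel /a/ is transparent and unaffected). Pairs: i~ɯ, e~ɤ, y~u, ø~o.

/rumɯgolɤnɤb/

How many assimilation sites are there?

0

No segment meets the rule's conditions.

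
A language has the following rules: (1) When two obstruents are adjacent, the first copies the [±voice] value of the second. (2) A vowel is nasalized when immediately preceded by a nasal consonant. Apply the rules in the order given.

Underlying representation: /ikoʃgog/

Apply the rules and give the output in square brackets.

Rule 1: /ʃ/ before /g/ (voiced) → [ʒ]
After rule 1: ikoʒgog
Rule 2: no segment meets the rule's conditions; no change.

[ikoʒgog]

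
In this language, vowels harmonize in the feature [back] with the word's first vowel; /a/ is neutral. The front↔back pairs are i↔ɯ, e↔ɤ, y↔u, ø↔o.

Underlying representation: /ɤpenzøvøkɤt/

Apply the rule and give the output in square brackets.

/e/ harmonizes with /ɤ/ ([+back]) → [ɤ]
/ø/ harmonizes with /ɤ/ ([+back]) → [o]
/ø/ harmonizes with /ɤ/ ([+back]) → [o]

[ɤpɤnzovokɤt]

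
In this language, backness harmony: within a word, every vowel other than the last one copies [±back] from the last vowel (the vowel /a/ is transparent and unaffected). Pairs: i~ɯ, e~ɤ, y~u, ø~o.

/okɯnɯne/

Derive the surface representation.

/o/ harmonizes with /e/ ([-back]) → [ø]
/ɯ/ harmonizes with /e/ ([-back]) → [i]
/ɯ/ harmonizes with /e/ ([-back]) → [i]

[økinine]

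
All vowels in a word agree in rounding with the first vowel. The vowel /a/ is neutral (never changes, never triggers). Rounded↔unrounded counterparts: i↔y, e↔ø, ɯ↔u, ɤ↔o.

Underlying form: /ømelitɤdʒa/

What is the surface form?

/e/ harmonizes with /ø/ ([+round]) → [ø]
/i/ harmonizes with /ø/ ([+round]) → [y]
/ɤ/ harmonizes with /ø/ ([+round]) → [o]

[ømølytodʒa]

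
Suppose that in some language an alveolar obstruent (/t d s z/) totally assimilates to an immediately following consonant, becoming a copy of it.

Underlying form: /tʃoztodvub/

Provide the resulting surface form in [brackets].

/z/ before /t/ → [t] (total assimilation)
/d/ before /v/ → [v] (total assimilation)

[tʃottovvub]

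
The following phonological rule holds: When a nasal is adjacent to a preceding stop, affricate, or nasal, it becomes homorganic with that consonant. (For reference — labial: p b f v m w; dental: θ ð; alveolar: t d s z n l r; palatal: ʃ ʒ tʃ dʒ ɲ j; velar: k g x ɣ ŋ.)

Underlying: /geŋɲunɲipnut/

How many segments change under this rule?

3

/ɲ/ after /ŋ/ (velar) → [ŋ]
/ɲ/ after /n/ (alveolar) → [n]
/n/ after /p/ (labial) → [m]
3 segments change.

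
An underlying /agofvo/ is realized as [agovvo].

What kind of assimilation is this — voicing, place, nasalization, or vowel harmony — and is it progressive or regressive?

/f/→[v].
Each target copies a feature from the following segment, so the direction is regressive.

voicing assimilation, regressive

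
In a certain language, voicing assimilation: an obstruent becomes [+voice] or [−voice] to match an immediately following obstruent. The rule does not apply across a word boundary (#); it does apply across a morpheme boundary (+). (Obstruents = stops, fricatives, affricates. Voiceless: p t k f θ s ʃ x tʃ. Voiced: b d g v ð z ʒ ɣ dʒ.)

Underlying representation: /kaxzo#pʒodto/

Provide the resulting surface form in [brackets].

/x/ before /z/ (voiced) → [ɣ]
/p/ before /ʒ/ (voiced) → [b]
/d/ before /t/ (voiceless) → [t]

[kaɣzo#bʒotto]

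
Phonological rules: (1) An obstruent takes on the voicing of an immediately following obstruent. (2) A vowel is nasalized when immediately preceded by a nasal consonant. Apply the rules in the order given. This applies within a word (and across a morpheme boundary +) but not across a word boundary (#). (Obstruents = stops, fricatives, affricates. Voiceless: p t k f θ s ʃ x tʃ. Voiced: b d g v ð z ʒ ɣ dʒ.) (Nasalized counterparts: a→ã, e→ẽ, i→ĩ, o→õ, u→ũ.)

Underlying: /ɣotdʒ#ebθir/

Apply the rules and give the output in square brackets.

Rule 1: /t/ before /dʒ/ (voiced) → [d]
Rule 1: /b/ before /θ/ (voiceless) → [p]
After rule 1: ɣoddʒ#epθir
Rule 2: no segment meets the rule's conditions; no change.

[ɣoddʒ#epθir]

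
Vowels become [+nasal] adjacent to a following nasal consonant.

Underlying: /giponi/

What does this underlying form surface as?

/o/ before nasal /n/ → [õ]

[gipõni]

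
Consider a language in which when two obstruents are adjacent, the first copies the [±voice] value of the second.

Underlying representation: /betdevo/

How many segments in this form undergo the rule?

/t/ before /d/ (voiced) → [d]
1 segment changes.

1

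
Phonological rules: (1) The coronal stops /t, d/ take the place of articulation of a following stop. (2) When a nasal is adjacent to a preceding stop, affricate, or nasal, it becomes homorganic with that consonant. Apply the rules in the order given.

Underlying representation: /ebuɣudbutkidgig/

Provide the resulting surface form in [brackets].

[ebuɣubbukkiggig]

Rule 1: /d/ before /b/ (labial) → [b]
Rule 1: /t/ before /k/ (velar) → [k]
Rule 1: /d/ before /g/ (velar) → [g]
After rule 1: ebuɣubbukkiggig
Rule 2: no segment meets the rule's conditions; no change.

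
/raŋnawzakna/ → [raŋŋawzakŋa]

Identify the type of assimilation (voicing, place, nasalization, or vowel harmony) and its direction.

/n/→[ŋ] /n/→[ŋ].
Each target copies a feature from the preceding segment, so the direction is progressive.

place assimilation, progressive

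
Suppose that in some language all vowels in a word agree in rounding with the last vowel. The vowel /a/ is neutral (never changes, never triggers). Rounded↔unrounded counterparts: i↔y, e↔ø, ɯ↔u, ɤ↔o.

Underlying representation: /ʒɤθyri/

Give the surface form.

[ʒɤθiri]

/y/ harmonizes with /i/ ([-round]) → [i]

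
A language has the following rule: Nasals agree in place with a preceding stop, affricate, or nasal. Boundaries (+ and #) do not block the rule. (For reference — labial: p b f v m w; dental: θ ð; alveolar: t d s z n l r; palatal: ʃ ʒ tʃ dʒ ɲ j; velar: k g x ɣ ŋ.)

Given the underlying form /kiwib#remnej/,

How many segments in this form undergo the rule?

1

/n/ after /m/ (labial) → [m]
1 segment changes.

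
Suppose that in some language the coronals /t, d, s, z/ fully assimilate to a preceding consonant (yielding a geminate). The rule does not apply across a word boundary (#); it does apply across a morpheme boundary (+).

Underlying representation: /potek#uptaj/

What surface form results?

[potek#uppaj]

/t/ after /p/ → [p] (total assimilation)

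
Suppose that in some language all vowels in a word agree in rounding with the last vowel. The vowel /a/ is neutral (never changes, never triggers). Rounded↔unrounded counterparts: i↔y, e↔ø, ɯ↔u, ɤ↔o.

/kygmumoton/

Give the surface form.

no segment meets the rule's conditions; no change.

[kygmumoton]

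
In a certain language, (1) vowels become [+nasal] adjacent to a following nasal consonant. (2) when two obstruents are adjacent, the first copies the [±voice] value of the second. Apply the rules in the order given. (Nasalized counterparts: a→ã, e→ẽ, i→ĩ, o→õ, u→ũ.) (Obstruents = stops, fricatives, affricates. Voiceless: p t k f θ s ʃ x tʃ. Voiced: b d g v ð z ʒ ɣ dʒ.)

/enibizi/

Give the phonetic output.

Rule 1: /e/ before nasal /n/ → [ẽ]
After rule 1: ẽnibizi
Rule 2: no segment meets the rule's conditions; no change.

[ẽnibizi]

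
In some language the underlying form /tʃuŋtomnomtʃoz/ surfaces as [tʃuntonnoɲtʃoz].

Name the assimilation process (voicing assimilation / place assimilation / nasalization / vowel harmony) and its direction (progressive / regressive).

/ŋ/→[n] /m/→[n] /m/→[ɲ].
Each target copies a feature from the following segment, so the direction is regressive.

place assimilation, regressive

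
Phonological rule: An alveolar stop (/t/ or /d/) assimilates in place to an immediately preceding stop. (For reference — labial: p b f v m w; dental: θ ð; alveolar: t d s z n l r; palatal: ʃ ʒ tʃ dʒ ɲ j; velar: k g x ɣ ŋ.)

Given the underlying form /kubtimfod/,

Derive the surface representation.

/t/ after /b/ (labial) → [p]

[kubpimfod]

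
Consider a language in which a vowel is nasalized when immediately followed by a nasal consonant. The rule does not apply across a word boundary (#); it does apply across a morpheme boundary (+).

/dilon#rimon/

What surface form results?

/o/ before nasal /n/ → [õ]
/i/ before nasal /m/ → [ĩ]
/o/ before nasal /n/ → [õ]

[dilõn#rĩmõn]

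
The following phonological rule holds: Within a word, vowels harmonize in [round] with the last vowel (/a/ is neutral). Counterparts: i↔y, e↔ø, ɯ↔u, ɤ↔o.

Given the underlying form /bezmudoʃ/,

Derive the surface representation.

[bøzmudoʃ]

/e/ harmonizes with /o/ ([+round]) → [ø]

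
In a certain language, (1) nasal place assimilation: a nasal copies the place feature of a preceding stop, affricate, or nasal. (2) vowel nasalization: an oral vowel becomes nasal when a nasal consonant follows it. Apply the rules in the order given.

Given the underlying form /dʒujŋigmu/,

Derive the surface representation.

Rule 1: /m/ after /g/ (velar) → [ŋ]
After rule 1: dʒujŋigŋu
Rule 2: no segment meets the rule's conditions; no change.

[dʒujŋigŋu]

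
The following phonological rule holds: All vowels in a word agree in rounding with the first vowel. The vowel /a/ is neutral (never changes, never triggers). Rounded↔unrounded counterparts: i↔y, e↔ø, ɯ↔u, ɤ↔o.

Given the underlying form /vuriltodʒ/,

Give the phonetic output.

[vuryltodʒ]

/i/ harmonizes with /u/ ([+round]) → [y]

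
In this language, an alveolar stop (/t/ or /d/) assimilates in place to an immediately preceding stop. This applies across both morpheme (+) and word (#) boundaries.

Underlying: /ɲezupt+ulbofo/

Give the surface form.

/t/ after /p/ (labial) → [p]

[ɲezupp+ulbofo]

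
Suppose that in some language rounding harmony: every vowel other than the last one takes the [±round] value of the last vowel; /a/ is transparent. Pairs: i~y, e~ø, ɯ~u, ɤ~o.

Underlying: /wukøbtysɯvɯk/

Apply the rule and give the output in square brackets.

/u/ harmonizes with /ɯ/ ([-round]) → [ɯ]
/ø/ harmonizes with /ɯ/ ([-round]) → [e]
/y/ harmonizes with /ɯ/ ([-round]) → [i]

[wɯkebtisɯvɯk]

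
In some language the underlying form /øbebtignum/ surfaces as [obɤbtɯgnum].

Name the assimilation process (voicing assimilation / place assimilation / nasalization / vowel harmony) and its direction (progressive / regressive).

/ø/→[o] /e/→[ɤ] /i/→[ɯ].
Vowels agree with the last vowel, so the harmony is regressive.

vowel harmony, regressive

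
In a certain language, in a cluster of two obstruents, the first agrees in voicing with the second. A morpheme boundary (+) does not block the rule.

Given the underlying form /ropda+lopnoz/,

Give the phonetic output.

[robda+lopnoz]

/p/ before /d/ (voiced) → [b]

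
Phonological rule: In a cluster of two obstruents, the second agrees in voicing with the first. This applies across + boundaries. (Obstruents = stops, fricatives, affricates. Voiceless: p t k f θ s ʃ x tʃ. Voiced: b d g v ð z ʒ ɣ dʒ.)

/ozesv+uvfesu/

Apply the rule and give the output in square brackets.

/v/ after /s/ (voiceless) → [f]
/f/ after /v/ (voiced) → [v]

[ozesf+uvvesu]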